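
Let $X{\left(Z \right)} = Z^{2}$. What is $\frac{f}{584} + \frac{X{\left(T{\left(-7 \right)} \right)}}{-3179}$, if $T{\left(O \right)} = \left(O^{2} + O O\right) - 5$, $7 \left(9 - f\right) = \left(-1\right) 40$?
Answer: $- \frac{35029675}{12995752} \approx -2.6955$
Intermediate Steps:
$f = \frac{103}{7}$ ($f = 9 - \frac{\left(-1\right) 40}{7} = 9 - - \frac{40}{7} = 9 + \frac{40}{7} = \frac{103}{7} \approx 14.714$)
$T{\left(O \right)} = -5 + 2 O^{2}$ ($T{\left(O \right)} = \left(O^{2} + O^{2}\right) - 5 = 2 O^{2} - 5 = -5 + 2 O^{2}$)
$\frac{f}{584} + \frac{X{\left(T{\left(-7 \right)} \right)}}{-3179} = \frac{103}{7 \cdot 584} + \frac{\left(-5 + 2 \left(-7\right)^{2}\right)^{2}}{-3179} = \frac{103}{7} \cdot \frac{1}{584} + \left(-5 + 2 \cdot 49\right)^{2} \left(- \frac{1}{3179}\right) = \frac{103}{4088} + \left(-5 + 98\right)^{2} \left(- \frac{1}{3179}\right) = \frac{103}{4088} + 93^{2} \left(- \frac{1}{3179}\right) = \frac{103}{4088} + 8649 \left(- \frac{1}{3179}\right) = \frac{103}{4088} - \frac{8649}{3179} = - \frac{35029675}{12995752}$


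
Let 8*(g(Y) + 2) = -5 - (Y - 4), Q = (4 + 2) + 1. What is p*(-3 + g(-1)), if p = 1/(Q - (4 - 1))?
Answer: -5/4 ≈ -1.2500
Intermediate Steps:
Q = 7 (Q = 6 + 1 = 7)
g(Y) = -17/8 - Y/8 (g(Y) = -2 + (-5 - (Y - 4))/8 = -2 + (-5 - (-4 + Y))/8 = -2 + (-5 + (4 - Y))/8 = -2 + (-1 - Y)/8 = -2 + (-⅛ - Y/8) = -17/8 - Y/8)
p = ¼ (p = 1/(7 - (4 - 1)) = 1/(7 - 1*3) = 1/(7 - 3) = 1/4 = ¼ ≈ 0.25000)
p*(-3 + g(-1)) = (-3 + (-17/8 - ⅛*(-1)))/4 = (-3 + (-17/8 + ⅛))/4 = (-3 - 2)/4 = (¼)*(-5) = -5/4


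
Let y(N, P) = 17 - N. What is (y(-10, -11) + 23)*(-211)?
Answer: -10550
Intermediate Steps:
(y(-10, -11) + 23)*(-211) = ((17 - 1*(-10)) + 23)*(-211) = ((17 + 10) + 23)*(-211) = (27 + 23)*(-211) = 50*(-211) = -10550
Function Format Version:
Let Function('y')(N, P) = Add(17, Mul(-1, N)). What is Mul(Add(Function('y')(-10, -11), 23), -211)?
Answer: -10550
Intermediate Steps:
Mul(Add(Function('y')(-10, -11), 23), -211) = Mul(Add(Add(17, Mul(-1, -10)), 23), -211) = Mul(Add(Add(17, 10), 23), -211) = Mul(Add(27, 23), -211) = Mul(50, -211) = -10550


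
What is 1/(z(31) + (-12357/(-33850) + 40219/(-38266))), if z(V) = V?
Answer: 323826025/9816466728 ≈ 0.032988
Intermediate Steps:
1/(z(31) + (-12357/(-33850) + 40219/(-38266))) = 1/(31 + (-12357/(-33850) + 40219/(-38266))) = 1/(31 + (-12357*(-1/33850) + 40219*(-1/38266))) = 1/(31 + (12357/33850 - 40219/38266)) = 1/(31 - 222140047/323826025) = 1/(9816466728/323826025) = 323826025/9816466728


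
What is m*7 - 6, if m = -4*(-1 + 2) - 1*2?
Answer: -48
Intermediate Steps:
m = -6 (m = -4*1 - 2 = -4 - 2 = -6)
m*7 - 6 = -6*7 - 6 = -42 - 6 = -48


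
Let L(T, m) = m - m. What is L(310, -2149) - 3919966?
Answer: -3919966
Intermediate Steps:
L(T, m) = 0
L(310, -2149) - 3919966 = 0 - 3919966 = -3919966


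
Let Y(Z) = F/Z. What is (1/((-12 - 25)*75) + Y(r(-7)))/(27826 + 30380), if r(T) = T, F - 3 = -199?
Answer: 77699/161521650 ≈ 0.00048104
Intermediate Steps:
F = -196 (F = 3 - 199 = -196)
Y(Z) = -196/Z
(1/((-12 - 25)*75) + Y(r(-7)))/(27826 + 30380) = (1/((-12 - 25)*75) - 196/(-7))/(27826 + 30380) = (1/(-37*75) - 196*(-⅐))/58206 = (1/(-2775) + 28)*(1/58206) = (-1/2775 + 28)*(1/58206) = (77699/2775)*(1/58206) = 77699/161521650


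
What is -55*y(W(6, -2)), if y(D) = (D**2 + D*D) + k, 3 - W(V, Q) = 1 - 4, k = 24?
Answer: -5280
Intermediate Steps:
W(V, Q) = 6 (W(V, Q) = 3 - (1 - 4) = 3 - 1*(-3) = 3 + 3 = 6)
y(D) = 24 + 2*D**2 (y(D) = (D**2 + D*D) + 24 = (D**2 + D**2) + 24 = 2*D**2 + 24 = 24 + 2*D**2)
-55*y(W(6, -2)) = -55*(24 + 2*6**2) = -55*(24 + 2*36) = -55*(24 + 72) = -55*96 = -5280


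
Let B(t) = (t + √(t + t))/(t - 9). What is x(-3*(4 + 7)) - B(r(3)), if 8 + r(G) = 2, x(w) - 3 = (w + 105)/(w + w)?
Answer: 83/55 + 2*I*√3/15 ≈ 1.5091 + 0.23094*I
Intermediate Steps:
x(w) = 3 + (105 + w)/(2*w) (x(w) = 3 + (w + 105)/(w + w) = 3 + (105 + w)/((2*w)) = 3 + (105 + w)*(1/(2*w)) = 3 + (105 + w)/(2*w))
r(G) = -6 (r(G) = -8 + 2 = -6)
B(t) = (t + √2*√t)/(-9 + t) (B(t) = (t + √(2*t))/(-9 + t) = (t + √2*√t)/(-9 + t))
x(-3*(4 + 7)) - B(r(3)) = 7*(15 - 3*(4 + 7))/(2*((-3*(4 + 7)))) - (-6 + √2*√(-6))/(-9 - 6) = 7*(15 - 3*11)/(2*((-3*11))) - (-6 + √2*(I*√6))/(-15) = (7/2)*(15 - 33)/(-33) - (-1)*(-6 + 2*I*√3)/15 = (7/2)*(-1/33)*(-18) - (⅖ - 2*I*√3/15) = 21/11 + (-⅖ + 2*I*√3/15) = 83/55 + 2*I*√3/15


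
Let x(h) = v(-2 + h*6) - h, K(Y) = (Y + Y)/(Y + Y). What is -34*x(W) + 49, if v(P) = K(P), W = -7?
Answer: -223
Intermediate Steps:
K(Y) = 1 (K(Y) = (2*Y)/((2*Y)) = (2*Y)*(1/(2*Y)) = 1)
v(P) = 1
x(h) = 1 - h
-34*x(W) + 49 = -34*(1 - 1*(-7)) + 49 = -34*(1 + 7) + 49 = -34*8 + 49 = -272 + 49 = -223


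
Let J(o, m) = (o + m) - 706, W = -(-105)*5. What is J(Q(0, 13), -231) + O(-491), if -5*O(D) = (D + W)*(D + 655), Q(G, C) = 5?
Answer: -10236/5 ≈ -2047.2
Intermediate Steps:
W = 525 (W = -1*(-525) = 525)
O(D) = -(525 + D)*(655 + D)/5 (O(D) = -(D + 525)*(D + 655)/5 = -(525 + D)*(655 + D)/5)
J(o, m) = -706 + m + o (J(o, m) = (m + o) - 706 = -706 + m + o)
J(Q(0, 13), -231) + O(-491) = (-706 - 231 + 5) + (-68775 - 236*(-491) - 1/5*(-491)**2) = -932 + (-68775 + 115876 - 1/5*241081) = -932 + (-68775 + 115876 - 241081/5) = -932 - 5576/5 = -10236/5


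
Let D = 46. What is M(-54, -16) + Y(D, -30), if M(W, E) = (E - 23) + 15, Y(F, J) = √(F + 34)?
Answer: -24 + 4*√5 ≈ -15.056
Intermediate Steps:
Y(F, J) = √(34 + F)
M(W, E) = -8 + E (M(W, E) = (-23 + E) + 15 = -8 + E)
M(-54, -16) + Y(D, -30) = (-8 - 16) + √(34 + 46) = -24 + √80 = -24 + 4*√5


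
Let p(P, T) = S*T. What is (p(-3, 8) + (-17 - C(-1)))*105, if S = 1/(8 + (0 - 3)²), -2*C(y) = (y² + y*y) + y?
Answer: -57225/34 ≈ -1683.1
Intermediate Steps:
C(y) = -y² - y/2 (C(y) = -((y² + y*y) + y)/2 = -((y² + y²) + y)/2 = -(2*y² + y)/2 = -(y + 2*y²)/2 = -y² - y/2)
S = 1/17 (S = 1/(8 + (-3)²) = 1/(8 + 9) = 1/17 ≈ 0.058824)
p(P, T) = T/17
(p(-3, 8) + (-17 - C(-1)))*105 = ((1/17)*8 + (-17 - (-1)*(-1)*(½ - 1)))*105 = (8/17 + (-17 - (-1)*(-1)*(-1)/2))*105 = (8/17 + (-17 - 1*(-½)))*105 = (8/17 + (-17 + ½))*105 = (8/17 - 33/2)*105 = -545/34*105 = -57225/34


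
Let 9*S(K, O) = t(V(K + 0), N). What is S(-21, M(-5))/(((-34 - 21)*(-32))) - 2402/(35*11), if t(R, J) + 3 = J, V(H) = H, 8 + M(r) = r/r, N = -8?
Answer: -691853/110880 ≈ -6.2397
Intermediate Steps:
M(r) = -7 (M(r) = -8 + r/r = -8 + 1 = -7)
t(R, J) = -3 + J
S(K, O) = -11/9 (S(K, O) = (-3 - 8)/9 = (⅑)*(-11) = -11/9)
S(-21, M(-5))/(((-34 - 21)*(-32))) - 2402/(35*11) = -11*(-1/(32*(-34 - 21)))/9 - 2402/(35*11) = -11/(9*((-55*(-32)))) - 2402/385 = -11/9/1760 - 2402*1/385 = -11/9*1/1760 - 2402/385 = -1/1440 - 2402/385 = -691853/110880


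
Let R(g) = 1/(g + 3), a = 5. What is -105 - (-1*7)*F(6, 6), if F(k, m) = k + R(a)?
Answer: -497/8 ≈ -62.125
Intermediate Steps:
R(g) = 1/(3 + g)
F(k, m) = 1/8 + k (F(k, m) = k + 1/(3 + 5) = k + 1/8 = 1/8 + k)
-105 - (-1*7)*F(6, 6) = -105 - (-1*7)*(1/8 + 6) = -105 - (-7)*49/8 = -105 - 1*(-343/8) = -105 + 343/8 = -497/8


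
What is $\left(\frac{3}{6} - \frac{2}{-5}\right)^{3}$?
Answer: $\frac{729}{1000} \approx 0.729$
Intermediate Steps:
$\left(\frac{3}{6} - \frac{2}{-5}\right)^{3} = \left(3 \cdot \frac{1}{6} - - \frac{2}{5}\right)^{3} = \left(\frac{1}{2} + \frac{2}{5}\right)^{3} = \left(\frac{9}{10}\right)^{3} = \frac{729}{1000}$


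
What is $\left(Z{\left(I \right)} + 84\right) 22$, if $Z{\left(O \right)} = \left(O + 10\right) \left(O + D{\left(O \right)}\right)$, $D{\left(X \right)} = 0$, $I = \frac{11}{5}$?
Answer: $\frac{60962}{25} \approx 2438.5$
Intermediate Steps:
$I = \frac{11}{5}$ ($I = 11 \cdot \frac{1}{5} = \frac{11}{5} \approx 2.2$)
$Z{\left(O \right)} = O \left(10 + O\right)$ ($Z{\left(O \right)} = \left(O + 10\right) \left(O + 0\right) = \left(10 + O\right) O = O \left(10 + O\right)$)
$\left(Z{\left(I \right)} + 84\right) 22 = \left(\frac{11 \left(10 + \frac{11}{5}\right)}{5} + 84\right) 22 = \left(\frac{11}{5} \cdot \frac{61}{5} + 84\right) 22 = \left(\frac{671}{25} + 84\right) 22 = \frac{2771}{25} \cdot 22 = \frac{60962}{25}$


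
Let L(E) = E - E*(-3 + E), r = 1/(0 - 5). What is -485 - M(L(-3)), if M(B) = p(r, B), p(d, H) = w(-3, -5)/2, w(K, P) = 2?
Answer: -486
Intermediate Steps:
r = -1/5 (r = 1/(-5) = -1/5 ≈ -0.20000)
p(d, H) = 1 (p(d, H) = 2/2 = 2*(1/2) = 1)
L(E) = E - E*(-3 + E)
M(B) = 1
-485 - M(L(-3)) = -485 - 1*1 = -485 - 1 = -486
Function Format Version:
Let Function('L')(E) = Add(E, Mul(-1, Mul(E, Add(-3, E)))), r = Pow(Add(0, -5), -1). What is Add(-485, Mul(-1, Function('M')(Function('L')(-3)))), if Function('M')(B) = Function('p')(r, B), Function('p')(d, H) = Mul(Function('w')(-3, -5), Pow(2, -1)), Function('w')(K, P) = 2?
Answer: -486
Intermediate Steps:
r = Rational(-1, 5) (r = Pow(-5, -1) = Rational(-1, 5) ≈ -0.20000)
Function('p')(d, H) = 1 (Function('p')(d, H) = Mul(2, Pow(2, -1)) = Mul(2, Rational(1, 2)) = 1)
Function('L')(E) = Add(E, Mul(-1, E, Add(-3, E)))
Function('M')(B) = 1
Add(-485, Mul(-1, Function('M')(Function('L')(-3)))) = Add(-485, Mul(-1, 1)) = Add(-485, -1) = -486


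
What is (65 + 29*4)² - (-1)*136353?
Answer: 169114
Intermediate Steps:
(65 + 29*4)² - (-1)*136353 = (65 + 116)² - 1*(-136353) = 181² + 136353 = 32761 + 136353 = 169114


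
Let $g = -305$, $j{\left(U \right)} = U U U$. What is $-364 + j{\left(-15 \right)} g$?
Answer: $1029011$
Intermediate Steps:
$j{\left(U \right)} = U^{3}$ ($j{\left(U \right)} = U^{2} U = U^{3}$)
$-364 + j{\left(-15 \right)} g = -364 + \left(-15\right)^{3} \left(-305\right) = -364 - -1029375 = -364 + 1029375 = 1029011$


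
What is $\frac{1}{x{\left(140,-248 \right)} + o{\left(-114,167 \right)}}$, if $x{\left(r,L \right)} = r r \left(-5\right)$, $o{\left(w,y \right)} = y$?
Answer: $- \frac{1}{97833} \approx -1.0221 \cdot 10^{-5}$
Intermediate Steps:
$x{\left(r,L \right)} = - 5 r^{2}$ ($x{\left(r,L \right)} = r^{2} \left(-5\right) = - 5 r^{2}$)
$\frac{1}{x{\left(140,-248 \right)} + o{\left(-114,167 \right)}} = \frac{1}{- 5 \cdot 140^{2} + 167} = \frac{1}{\left(-5\right) 19600 + 167} = \frac{1}{-98000 + 167} = \frac{1}{-97833} = - \frac{1}{97833}$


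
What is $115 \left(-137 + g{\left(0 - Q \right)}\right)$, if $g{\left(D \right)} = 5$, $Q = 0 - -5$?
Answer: $-15180$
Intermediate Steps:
$Q = 5$ ($Q = 0 + 5 = 5$)
$115 \left(-137 + g{\left(0 - Q \right)}\right) = 115 \left(-137 + 5\right) = 115 \left(-132\right) = -15180$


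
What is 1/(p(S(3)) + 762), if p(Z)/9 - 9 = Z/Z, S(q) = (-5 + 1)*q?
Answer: 1/852 ≈ 0.0011737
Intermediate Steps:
S(q) = -4*q
p(Z) = 90 (p(Z) = 81 + 9*(Z/Z) = 81 + 9*1 = 81 + 9 = 90)
1/(p(S(3)) + 762) = 1/(90 + 762) = 1/852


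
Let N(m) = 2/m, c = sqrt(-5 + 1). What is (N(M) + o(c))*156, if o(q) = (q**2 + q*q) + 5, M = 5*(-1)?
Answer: -2652/5 ≈ -530.40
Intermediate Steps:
c = 2*I (c = sqrt(-4) = 2*I ≈ 2.0*I)
M = -5
o(q) = 5 + 2*q**2 (o(q) = (q**2 + q**2) + 5 = 2*q**2 + 5 = 5 + 2*q**2)
(N(M) + o(c))*156 = (2/(-5) + (5 + 2*(2*I)**2))*156 = (2*(-1/5) + (5 + 2*(-4)))*156 = (-2/5 + (5 - 8))*156 = (-2/5 - 3)*156 = -17/5*156 = -2652/5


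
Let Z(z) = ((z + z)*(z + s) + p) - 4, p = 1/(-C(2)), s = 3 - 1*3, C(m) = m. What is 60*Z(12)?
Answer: 17010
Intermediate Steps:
s = 0 (s = 3 - 3 = 0)
p = -½ (p = 1/(-1*2) = 1/(-2) = -½ ≈ -0.50000)
Z(z) = -9/2 + 2*z² (Z(z) = ((z + z)*(z + 0) - ½) - 4 = ((2*z)*z - ½) - 4 = (2*z² - ½) - 4 = (-½ + 2*z²) - 4 = -9/2 + 2*z²)
60*Z(12) = 60*(-9/2 + 2*12²) = 60*(-9/2 + 2*144) = 60*(-9/2 + 288) = 60*(567/2) = 17010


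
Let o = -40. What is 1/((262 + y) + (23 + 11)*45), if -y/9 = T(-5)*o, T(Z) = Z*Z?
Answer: 1/10792 ≈ 9.2661e-5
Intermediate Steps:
T(Z) = Z²
y = 9000 (y = -9*(-5)²*(-40) = -225*(-40) = -9*(-1000) = 9000)
1/((262 + y) + (23 + 11)*45) = 1/((262 + 9000) + (23 + 11)*45) = 1/(9262 + 34*45) = 1/(9262 + 1530) = 1/10792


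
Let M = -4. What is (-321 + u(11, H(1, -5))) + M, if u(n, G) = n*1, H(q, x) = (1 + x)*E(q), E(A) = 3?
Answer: -314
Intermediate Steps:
H(q, x) = 3 + 3*x (H(q, x) = (1 + x)*3 = 3 + 3*x)
u(n, G) = n
(-321 + u(11, H(1, -5))) + M = (-321 + 11) - 4 = -310 - 4 = -314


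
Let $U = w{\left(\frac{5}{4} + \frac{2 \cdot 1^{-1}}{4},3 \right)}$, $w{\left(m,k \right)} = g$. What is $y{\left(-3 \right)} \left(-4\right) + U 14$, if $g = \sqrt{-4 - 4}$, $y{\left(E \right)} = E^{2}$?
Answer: $-36 + 28 i \sqrt{2} \approx -36.0 + 39.598 i$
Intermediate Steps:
$g = 2 i \sqrt{2}$ ($g = \sqrt{-8} = 2 i \sqrt{2} \approx 2.8284 i$)
$w{\left(m,k \right)} = 2 i \sqrt{2}$
$U = 2 i \sqrt{2} \approx 2.8284 i$
$y{\left(-3 \right)} \left(-4\right) + U 14 = \left(-3\right)^{2} \left(-4\right) + 2 i \sqrt{2} \cdot 14 = 9 \left(-4\right) + 28 i \sqrt{2} = -36 + 28 i \sqrt{2}$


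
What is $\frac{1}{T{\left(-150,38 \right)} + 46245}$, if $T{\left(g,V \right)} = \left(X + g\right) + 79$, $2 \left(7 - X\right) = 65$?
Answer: $\frac{2}{92297} \approx 2.1669 \cdot 10^{-5}$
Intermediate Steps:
$X = - \frac{51}{2}$ ($X = 7 - \frac{65}{2} = - \frac{51}{2} \approx -25.5$)
$T{\left(g,V \right)} = \frac{107}{2} + g$ ($T{\left(g,V \right)} = \left(- \frac{51}{2} + g\right) + 79 = \frac{107}{2} + g$)
$\frac{1}{T{\left(-150,38 \right)} + 46245} = \frac{1}{\left(\frac{107}{2} - 150\right) + 46245} = \frac{1}{- \frac{193}{2} + 46245} = \frac{1}{\frac{92297}{2}} = \frac{2}{92297}$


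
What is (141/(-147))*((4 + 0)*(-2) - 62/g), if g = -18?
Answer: 1927/441 ≈ 4.3696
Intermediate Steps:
(141/(-147))*((4 + 0)*(-2) - 62/g) = (141/(-147))*((4 + 0)*(-2) - 62/(-18)) = (141*(-1/147))*(4*(-2) - 62*(-1/18)) = -47*(-8 + 31/9)/49 = -47/49*(-41/9) = 1927/441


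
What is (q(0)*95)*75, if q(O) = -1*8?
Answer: -57000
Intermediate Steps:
q(O) = -8
(q(0)*95)*75 = -8*95*75 = -760*75 = -57000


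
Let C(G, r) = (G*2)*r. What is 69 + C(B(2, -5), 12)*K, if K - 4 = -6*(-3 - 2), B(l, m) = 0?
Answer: 69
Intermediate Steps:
C(G, r) = 2*G*r (C(G, r) = (2*G)*r = 2*G*r)
K = 34 (K = 4 - 6*(-3 - 2) = 4 - 6*(-5) = 4 + 30 = 34)
69 + C(B(2, -5), 12)*K = 69 + (2*0*12)*34 = 69 + 0*34 = 69 + 0 = 69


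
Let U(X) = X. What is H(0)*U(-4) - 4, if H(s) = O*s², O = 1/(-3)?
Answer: -4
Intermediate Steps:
O = -⅓ ≈ -0.33333
H(s) = -s²/3
H(0)*U(-4) - 4 = -⅓*0²*(-4) - 4 = -⅓*0*(-4) - 4 = 0*(-4) - 4 = 0 - 4 = -4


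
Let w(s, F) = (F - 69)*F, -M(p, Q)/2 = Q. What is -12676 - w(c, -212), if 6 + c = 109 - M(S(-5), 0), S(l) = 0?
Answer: -72248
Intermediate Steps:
M(p, Q) = -2*Q
c = 103 (c = -6 + (109 - (-2)*0) = -6 + (109 - 1*0) = -6 + (109 + 0) = -6 + 109 = 103)
w(s, F) = F*(-69 + F) (w(s, F) = (-69 + F)*F = F*(-69 + F))
-12676 - w(c, -212) = -12676 - (-212)*(-69 - 212) = -12676 - (-212)*(-281) = -12676 - 1*59572 = -12676 - 59572 = -72248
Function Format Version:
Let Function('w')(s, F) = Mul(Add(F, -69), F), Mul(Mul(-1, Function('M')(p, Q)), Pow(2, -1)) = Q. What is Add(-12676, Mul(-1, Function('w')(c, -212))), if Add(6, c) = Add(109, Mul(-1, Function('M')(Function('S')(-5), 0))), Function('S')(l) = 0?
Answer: -72248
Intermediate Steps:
Function('M')(p, Q) = Mul(-2, Q)
c = 103 (c = Add(-6, Add(109, Mul(-1, Mul(-2, 0)))) = Add(-6, Add(109, Mul(-1, 0))) = Add(-6, Add(109, 0)) = Add(-6, 109) = 103)
Function('w')(s, F) = Mul(F, Add(-69, F)) (Function('w')(s, F) = Mul(Add(-69, F), F) = Mul(F, Add(-69, F)))
Add(-12676, Mul(-1, Function('w')(c, -212))) = Add(-12676, Mul(-1, Mul(-212, Add(-69, -212)))) = Add(-12676, Mul(-1, Mul(-212, -281))) = Add(-12676, Mul(-1, 59572)) = Add(-12676, -59572) = -72248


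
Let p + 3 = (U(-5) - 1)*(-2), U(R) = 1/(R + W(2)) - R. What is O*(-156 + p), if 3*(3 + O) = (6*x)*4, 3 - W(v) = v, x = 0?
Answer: 999/2 ≈ 499.50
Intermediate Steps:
W(v) = 3 - v
U(R) = 1/(1 + R) - R (U(R) = 1/(R + (3 - 1*2)) - R = 1/(R + (3 - 2)) - R = 1/(R + 1) - R = 1/(1 + R) - R)
O = -3 (O = -3 + ((6*0)*4)/3 = -3 + (0*4)/3 = -3 + (1/3)*0 = -3 + 0 = -3)
p = -21/2 (p = -3 + ((1 - 1*(-5) - 1*(-5)**2)/(1 - 5) - 1)*(-2) = -3 + ((1 + 5 - 1*25)/(-4) - 1)*(-2) = -3 + (-(1 + 5 - 25)/4 - 1)*(-2) = -3 + (-1/4*(-19) - 1)*(-2) = -3 + (19/4 - 1)*(-2) = -3 + (15/4)*(-2) = -3 - 15/2 = -21/2 ≈ -10.500)
O*(-156 + p) = -3*(-156 - 21/2) = -3*(-333/2) = 999/2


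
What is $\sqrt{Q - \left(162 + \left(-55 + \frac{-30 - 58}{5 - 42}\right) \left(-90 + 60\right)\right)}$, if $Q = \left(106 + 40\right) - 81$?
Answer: $\frac{i \sqrt{2293963}}{37} \approx 40.935 i$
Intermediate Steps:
$Q = 65$ ($Q = 146 - 81 = 65$)
$\sqrt{Q - \left(162 + \left(-55 + \frac{-30 - 58}{5 - 42}\right) \left(-90 + 60\right)\right)} = \sqrt{65 - \left(162 + \left(-55 + \frac{-30 - 58}{5 - 42}\right) \left(-90 + 60\right)\right)} = \sqrt{65 - \left(162 + \left(-55 - \frac{88}{-37}\right) \left(-30\right)\right)} = \sqrt{65 - \left(162 + \left(-55 - - \frac{88}{37}\right) \left(-30\right)\right)} = \sqrt{65 - \left(162 + \left(-55 + \frac{88}{37}\right) \left(-30\right)\right)} = \sqrt{65 - \left(162 - - \frac{58410}{37}\right)} = \sqrt{65 - \frac{64404}{37}} = \sqrt{- \frac{61999}{37}} = \frac{i \sqrt{2293963}}{37}$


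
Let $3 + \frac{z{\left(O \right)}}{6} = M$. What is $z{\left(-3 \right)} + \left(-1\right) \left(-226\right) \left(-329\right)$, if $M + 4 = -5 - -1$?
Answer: $-74420$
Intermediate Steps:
$M = -8$ ($M = -4 - 4 = -8$)
$z{\left(O \right)} = -66$ ($z{\left(O \right)} = -18 + 6 \left(-8\right) = -18 - 48 = -66$)
$z{\left(-3 \right)} + \left(-1\right) \left(-226\right) \left(-329\right) = -66 + \left(-1\right) \left(-226\right) \left(-329\right) = -66 + 226 \left(-329\right) = -66 - 74354 = -74420$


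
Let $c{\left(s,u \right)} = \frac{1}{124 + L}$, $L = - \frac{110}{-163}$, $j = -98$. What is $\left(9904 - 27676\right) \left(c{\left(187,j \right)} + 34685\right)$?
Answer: $- \frac{2087821187146}{3387} \approx -6.1642 \cdot 10^{8}$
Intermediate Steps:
$L = \frac{110}{163}$ ($L = \left(-110\right) \left(- \frac{1}{163}\right) = \frac{110}{163} \approx 0.67485$)
$c{\left(s,u \right)} = \frac{163}{20322}$ ($c{\left(s,u \right)} = \frac{1}{124 + \frac{110}{163}} = \frac{1}{\frac{20322}{163}} = \frac{163}{20322}$)
$\left(9904 - 27676\right) \left(c{\left(187,j \right)} + 34685\right) = \left(9904 - 27676\right) \left(\frac{163}{20322} + 34685\right) = \left(-17772\right) \frac{704868733}{20322} = - \frac{2087821187146}{3387}$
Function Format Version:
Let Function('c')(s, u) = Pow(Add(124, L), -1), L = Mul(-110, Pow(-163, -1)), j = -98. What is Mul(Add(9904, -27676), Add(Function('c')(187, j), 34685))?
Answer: Rational(-2087821187146, 3387) ≈ -6.1642e+8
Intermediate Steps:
L = Rational(110, 163) (L = Mul(-110, Rational(-1, 163)) = Rational(110, 163) ≈ 0.67485)
Function('c')(s, u) = Rational(163, 20322) (Function('c')(s, u) = Pow(Add(124, Rational(110, 163)), -1) = Pow(Rational(20322, 163), -1) = Rational(163, 20322))
Mul(Add(9904, -27676), Add(Function('c')(187, j), 34685)) = Mul(Add(9904, -27676), Add(Rational(163, 20322), 34685)) = Mul(-17772, Rational(704868733, 20322)) = Rational(-2087821187146, 3387)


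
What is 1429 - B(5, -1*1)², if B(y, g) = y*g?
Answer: 1404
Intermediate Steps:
B(y, g) = g*y
1429 - B(5, -1*1)² = 1429 - (-1*1*5)² = 1429 - (-1*5)² = 1429 - 1*(-5)² = 1429 - 1*25 = 1429 - 25 = 1404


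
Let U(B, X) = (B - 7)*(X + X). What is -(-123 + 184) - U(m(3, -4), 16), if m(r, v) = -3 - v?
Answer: 131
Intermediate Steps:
U(B, X) = 2*X*(-7 + B) (U(B, X) = (-7 + B)*(2*X) = 2*X*(-7 + B))
-(-123 + 184) - U(m(3, -4), 16) = -(-123 + 184) - 2*16*(-7 + (-3 - 1*(-4))) = -1*61 - 2*16*(-7 + (-3 + 4)) = -61 - 2*16*(-7 + 1) = -61 - 2*16*(-6) = -61 - 1*(-192) = -61 + 192 = 131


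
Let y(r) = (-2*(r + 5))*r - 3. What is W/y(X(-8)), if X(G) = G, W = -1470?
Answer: 490/17 ≈ 28.824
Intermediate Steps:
y(r) = -3 + r*(-10 - 2*r) (y(r) = (-2*(5 + r))*r - 3 = (-10 - 2*r)*r - 3 = r*(-10 - 2*r) - 3 = -3 + r*(-10 - 2*r))
W/y(X(-8)) = -1470/(-3 - 10*(-8) - 2*(-8)²) = -1470/(-3 + 80 - 2*64) = -1470/(-3 + 80 - 128) = -1470/(-51) = -1470*(-1/51) = 490/17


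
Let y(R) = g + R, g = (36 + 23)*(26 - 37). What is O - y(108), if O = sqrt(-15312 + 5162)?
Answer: 541 + 5*I*sqrt(406) ≈ 541.0 + 100.75*I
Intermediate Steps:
g = -649 (g = 59*(-11) = -649)
y(R) = -649 + R
O = 5*I*sqrt(406) (O = sqrt(-10150) = 5*I*sqrt(406) ≈ 100.75*I)
O - y(108) = 5*I*sqrt(406) - (-649 + 108) = 5*I*sqrt(406) - 1*(-541) = 5*I*sqrt(406) + 541 = 541 + 5*I*sqrt(406)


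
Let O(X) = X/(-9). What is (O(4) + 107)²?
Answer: 919681/81 ≈ 11354.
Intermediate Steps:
O(X) = -X/9 (O(X) = X*(-⅑) = -X/9)
(O(4) + 107)² = (-⅑*4 + 107)² = (-4/9 + 107)² = (959/9)² = 919681/81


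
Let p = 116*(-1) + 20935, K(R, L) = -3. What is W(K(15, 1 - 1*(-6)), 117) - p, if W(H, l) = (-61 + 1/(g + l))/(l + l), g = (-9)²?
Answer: -74199845/3564 ≈ -20819.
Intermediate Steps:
g = 81
W(H, l) = (-61 + 1/(81 + l))/(2*l) (W(H, l) = (-61 + 1/(81 + l))/(l + l) = (-61 + 1/(81 + l))/((2*l)) = (-61 + 1/(81 + l))*(1/(2*l)) = (-61 + 1/(81 + l))/(2*l))
p = 20819 (p = -116 + 20935 = 20819)
W(K(15, 1 - 1*(-6)), 117) - p = (½)*(-4940 - 61*117)/(117*(81 + 117)) - 1*20819 = (½)*(1/117)*(-4940 - 7137)/198 - 20819 = (½)*(1/117)*(1/198)*(-12077) - 20819 = -929/3564 - 20819 = -74199845/3564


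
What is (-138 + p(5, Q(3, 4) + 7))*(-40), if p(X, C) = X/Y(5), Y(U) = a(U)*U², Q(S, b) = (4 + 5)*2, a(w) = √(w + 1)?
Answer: 5520 - 4*√6/3 ≈ 5516.7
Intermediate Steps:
a(w) = √(1 + w)
Q(S, b) = 18 (Q(S, b) = 9*2 = 18)
Y(U) = U²*√(1 + U) (Y(U) = √(1 + U)*U² = U²*√(1 + U))
p(X, C) = X*√6/150 (p(X, C) = X/((5²*√(1 + 5))) = X/((25*√6)) = X*(√6/150) = X*√6/150)
(-138 + p(5, Q(3, 4) + 7))*(-40) = (-138 + (1/150)*5*√6)*(-40) = (-138 + √6/30)*(-40) = 5520 - 4*√6/3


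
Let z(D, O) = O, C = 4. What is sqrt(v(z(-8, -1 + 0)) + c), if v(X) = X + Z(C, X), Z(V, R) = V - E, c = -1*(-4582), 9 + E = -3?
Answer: sqrt(4597) ≈ 67.801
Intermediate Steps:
E = -12 (E = -9 - 3 = -12)
c = 4582
Z(V, R) = 12 + V (Z(V, R) = V - 1*(-12) = V + 12 = 12 + V)
v(X) = 16 + X (v(X) = X + (12 + 4) = X + 16 = 16 + X)
sqrt(v(z(-8, -1 + 0)) + c) = sqrt((16 + (-1 + 0)) + 4582) = sqrt((16 - 1) + 4582) = sqrt(15 + 4582) = sqrt(4597)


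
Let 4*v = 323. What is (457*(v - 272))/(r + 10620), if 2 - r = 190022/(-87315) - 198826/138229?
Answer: -4219545358521675/512981942828792 ≈ -8.2255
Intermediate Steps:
v = 323/4 (v = (¼)*323 = 323/4 ≈ 80.750)
r = 67765973498/12069465135 (r = 2 - (190022/(-87315) - 198826/138229) = 2 - (190022*(-1/87315) - 198826*1/138229) = 2 - (-190022/87315 - 198826/138229) = 2 - 1*(-43627043228/12069465135) = 2 + 43627043228/12069465135 = 67765973498/12069465135 ≈ 5.6147)
(457*(v - 272))/(r + 10620) = (457*(323/4 - 272))/(67765973498/12069465135 + 10620) = (457*(-765/4))/(128245485707198/12069465135) = -349605/4*12069465135/128245485707198 = -4219545358521675/512981942828792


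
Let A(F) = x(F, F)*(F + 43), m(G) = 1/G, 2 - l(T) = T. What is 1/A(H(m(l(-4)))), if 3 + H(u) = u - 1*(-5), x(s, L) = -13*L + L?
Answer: -3/3523 ≈ -0.00085155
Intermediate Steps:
l(T) = 2 - T
m(G) = 1/G
x(s, L) = -12*L
H(u) = 2 + u (H(u) = -3 + (u - 1*(-5)) = -3 + (u + 5) = -3 + (5 + u) = 2 + u)
A(F) = -12*F*(43 + F) (A(F) = (-12*F)*(F + 43) = (-12*F)*(43 + F) = -12*F*(43 + F))
1/A(H(m(l(-4)))) = 1/(-12*(2 + 1/(2 - 1*(-4)))*(43 + (2 + 1/(2 - 1*(-4))))) = 1/(-12*(2 + 1/(2 + 4))*(43 + (2 + 1/(2 + 4)))) = 1/(-12*(2 + 1/6)*(43 + (2 + 1/6))) = 1/(-12*13/6*(43 + 13/6)) = 1/(-12*13/6*271/6) = 1/(-3523/3) = -3/3523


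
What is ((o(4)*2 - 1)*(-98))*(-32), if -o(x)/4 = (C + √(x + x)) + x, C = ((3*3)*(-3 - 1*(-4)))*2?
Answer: -555072 - 50176*√2 ≈ -6.2603e+5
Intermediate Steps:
C = 18 (C = (9*(-3 + 4))*2 = (9*1)*2 = 9*2 = 18)
o(x) = -72 - 4*x - 4*√2*√x (o(x) = -4*((18 + √(x + x)) + x) = -4*((18 + √(2*x)) + x) = -4*((18 + √2*√x) + x) = -4*(18 + x + √2*√x) = -72 - 4*x - 4*√2*√x)
((o(4)*2 - 1)*(-98))*(-32) = (((-72 - 4*4 - 4*√2*√4)*2 - 1)*(-98))*(-32) = (((-72 - 16 - 4*√2*2)*2 - 1)*(-98))*(-32) = (((-72 - 16 - 8*√2)*2 - 1)*(-98))*(-32) = (((-88 - 8*√2)*2 - 1)*(-98))*(-32) = (((-176 - 16*√2) - 1)*(-98))*(-32) = ((-177 - 16*√2)*(-98))*(-32) = (17346 + 1568*√2)*(-32) = -555072 - 50176*√2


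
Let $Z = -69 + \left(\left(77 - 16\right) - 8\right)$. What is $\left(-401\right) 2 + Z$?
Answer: $-818$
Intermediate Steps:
$Z = -16$ ($Z = -69 + \left(61 - 8\right) = -69 + 53 = -16$)
$\left(-401\right) 2 + Z = \left(-401\right) 2 - 16 = -802 - 16 = -818$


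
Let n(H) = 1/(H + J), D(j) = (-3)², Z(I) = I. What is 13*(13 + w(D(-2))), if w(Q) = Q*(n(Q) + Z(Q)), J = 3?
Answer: 4927/4 ≈ 1231.8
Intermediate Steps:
D(j) = 9
n(H) = 1/(3 + H) (n(H) = 1/(H + 3) = 1/(3 + H))
w(Q) = Q*(Q + 1/(3 + Q)) (w(Q) = Q*(1/(3 + Q) + Q) = Q*(Q + 1/(3 + Q)))
13*(13 + w(D(-2))) = 13*(13 + 9*(1 + 9*(3 + 9))/(3 + 9)) = 13*(13 + 9*(1 + 9*12)/12) = 13*(13 + 9*(1/12)*(1 + 108)) = 13*(13 + 9*(1/12)*109) = 13*(13 + 327/4) = 13*(379/4) = 4927/4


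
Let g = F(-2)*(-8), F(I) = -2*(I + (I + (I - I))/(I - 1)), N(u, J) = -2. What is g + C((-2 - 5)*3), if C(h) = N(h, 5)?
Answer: -70/3 ≈ -23.333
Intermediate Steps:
F(I) = -2*I - 2*I/(-1 + I) (F(I) = -2*(I + (I + 0)/(-1 + I)) = -2*(I + I/(-1 + I)) = -2*I - 2*I/(-1 + I))
C(h) = -2
g = -64/3 (g = -2*(-2)²/(-1 - 2)*(-8) = -2*4/(-3)*(-8) = -2*4*(-⅓)*(-8) = (8/3)*(-8) = -64/3 ≈ -21.333)
g + C((-2 - 5)*3) = -64/3 - 2 = -70/3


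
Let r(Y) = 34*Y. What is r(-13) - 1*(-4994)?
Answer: 4552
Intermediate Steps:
r(-13) - 1*(-4994) = 34*(-13) - 1*(-4994) = -442 + 4994 = 4552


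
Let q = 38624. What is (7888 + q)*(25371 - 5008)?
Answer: 947123856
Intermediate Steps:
(7888 + q)*(25371 - 5008) = (7888 + 38624)*(25371 - 5008) = 46512*20363 = 947123856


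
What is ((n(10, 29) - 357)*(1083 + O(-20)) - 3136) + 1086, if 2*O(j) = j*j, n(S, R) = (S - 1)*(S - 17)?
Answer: -540910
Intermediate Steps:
n(S, R) = (-1 + S)*(-17 + S)
O(j) = j²/2 (O(j) = (j*j)/2 = j²/2)
((n(10, 29) - 357)*(1083 + O(-20)) - 3136) + 1086 = (((17 + 10² - 18*10) - 357)*(1083 + (½)*(-20)²) - 3136) + 1086 = (((17 + 100 - 180) - 357)*(1083 + (½)*400) - 3136) + 1086 = ((-63 - 357)*(1083 + 200) - 3136) + 1086 = (-420*1283 - 3136) + 1086 = (-538860 - 3136) + 1086 = -541996 + 1086 = -540910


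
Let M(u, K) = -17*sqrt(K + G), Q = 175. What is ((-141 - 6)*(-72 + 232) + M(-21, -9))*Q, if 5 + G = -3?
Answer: -4116000 - 2975*I*sqrt(17) ≈ -4.116e+6 - 12266.0*I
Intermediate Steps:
G = -8 (G = -5 - 3 = -8)
M(u, K) = -17*sqrt(-8 + K) (M(u, K) = -17*sqrt(K - 8) = -17*sqrt(-8 + K))
((-141 - 6)*(-72 + 232) + M(-21, -9))*Q = ((-141 - 6)*(-72 + 232) - 17*sqrt(-8 - 9))*175 = (-147*160 - 17*I*sqrt(17))*175 = (-23520 - 17*I*sqrt(17))*175 = -4116000 - 2975*I*sqrt(17)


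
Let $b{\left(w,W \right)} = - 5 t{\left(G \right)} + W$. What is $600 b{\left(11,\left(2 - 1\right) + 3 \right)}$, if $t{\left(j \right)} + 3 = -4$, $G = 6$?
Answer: $23400$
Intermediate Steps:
$t{\left(j \right)} = -7$ ($t{\left(j \right)} = -3 - 4 = -7$)
$b{\left(w,W \right)} = 35 + W$ ($b{\left(w,W \right)} = \left(-5\right) \left(-7\right) + W = 35 + W$)
$600 b{\left(11,\left(2 - 1\right) + 3 \right)} = 600 \left(35 + \left(\left(2 - 1\right) + 3\right)\right) = 600 \left(35 + \left(1 + 3\right)\right) = 600 \left(35 + 4\right) = 600 \cdot 39 = 23400$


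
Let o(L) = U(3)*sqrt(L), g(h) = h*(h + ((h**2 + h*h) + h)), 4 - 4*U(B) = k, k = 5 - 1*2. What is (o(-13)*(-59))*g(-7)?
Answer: 8673*I*sqrt(13) ≈ 31271.0*I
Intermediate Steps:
k = 3 (k = 5 - 2 = 3)
U(B) = 1/4 (U(B) = 1 - 1/4*3 = 1 - 3/4 = 1/4)
g(h) = h*(2*h + 2*h**2) (g(h) = h*(h + ((h**2 + h**2) + h)) = h*(h + (2*h**2 + h)) = h*(h + (h + 2*h**2)) = h*(2*h + 2*h**2))
o(L) = sqrt(L)/4
(o(-13)*(-59))*g(-7) = ((sqrt(-13)/4)*(-59))*(2*(-7)**2*(1 - 7)) = (((I*sqrt(13))/4)*(-59))*(2*49*(-6)) = ((I*sqrt(13)/4)*(-59))*(-588) = -59*I*sqrt(13)/4*(-588) = 8673*I*sqrt(13)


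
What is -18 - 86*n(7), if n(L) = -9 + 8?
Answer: 68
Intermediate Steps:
n(L) = -1
-18 - 86*n(7) = -18 - 86*(-1) = -18 + 86 = 68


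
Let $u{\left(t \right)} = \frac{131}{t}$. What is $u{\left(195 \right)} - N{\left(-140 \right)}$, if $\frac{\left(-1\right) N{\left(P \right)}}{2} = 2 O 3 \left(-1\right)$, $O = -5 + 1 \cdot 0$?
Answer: $\frac{11831}{195} \approx 60.672$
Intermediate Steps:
$O = -5$ ($O = -5 + 0 = -5$)
$N{\left(P \right)} = -60$ ($N{\left(P \right)} = - 2 \cdot 2 \left(-5\right) 3 \left(-1\right) = - 2 \left(\left(-10\right) \left(-3\right)\right) = \left(-2\right) 30 = -60$)
$u{\left(195 \right)} - N{\left(-140 \right)} = \frac{131}{195} - -60 = 131 \cdot \frac{1}{195} + 60 = \frac{131}{195} + 60 = \frac{11831}{195}$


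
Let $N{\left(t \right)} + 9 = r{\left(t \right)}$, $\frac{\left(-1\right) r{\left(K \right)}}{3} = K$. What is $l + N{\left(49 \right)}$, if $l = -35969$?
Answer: $-36125$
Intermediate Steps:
$r{\left(K \right)} = - 3 K$
$N{\left(t \right)} = -9 - 3 t$
$l + N{\left(49 \right)} = -35969 - 156 = -36125$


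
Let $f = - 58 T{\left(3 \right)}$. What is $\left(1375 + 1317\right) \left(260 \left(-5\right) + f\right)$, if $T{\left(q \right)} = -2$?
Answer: $-3187328$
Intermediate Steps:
$f = 116$ ($f = \left(-58\right) \left(-2\right) = 116$)
$\left(1375 + 1317\right) \left(260 \left(-5\right) + f\right) = \left(1375 + 1317\right) \left(260 \left(-5\right) + 116\right) = 2692 \left(-1300 + 116\right) = 2692 \left(-1184\right) = -3187328$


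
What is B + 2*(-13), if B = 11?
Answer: -15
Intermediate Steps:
B + 2*(-13) = 11 + 2*(-13) = 11 - 26 = -15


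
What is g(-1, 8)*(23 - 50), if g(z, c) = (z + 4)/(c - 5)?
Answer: -27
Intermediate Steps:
g(z, c) = (4 + z)/(-5 + c)
g(-1, 8)*(23 - 50) = ((4 - 1)/(-5 + 8))*(23 - 50) = (3/3)*(-27) = ((⅓)*3)*(-27) = 1*(-27) = -27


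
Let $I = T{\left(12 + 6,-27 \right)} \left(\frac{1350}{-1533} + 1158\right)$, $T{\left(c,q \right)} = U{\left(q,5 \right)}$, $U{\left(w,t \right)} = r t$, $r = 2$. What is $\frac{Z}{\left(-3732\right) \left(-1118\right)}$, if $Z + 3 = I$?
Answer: $\frac{151573}{54668824} \approx 0.0027726$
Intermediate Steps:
$U{\left(w,t \right)} = 2 t$
$T{\left(c,q \right)} = 10$ ($T{\left(c,q \right)} = 2 \cdot 5 = 10$)
$I = \frac{5912880}{511}$ ($I = 10 \left(\frac{1350}{-1533} + 1158\right) = 10 \left(1350 \left(- \frac{1}{1533}\right) + 1158\right) = 10 \left(- \frac{450}{511} + 1158\right) = 10 \cdot \frac{591288}{511} = \frac{5912880}{511} \approx 11571.0$)
$Z = \frac{5911347}{511}$ ($Z = -3 + \frac{5912880}{511} = \frac{5911347}{511} \approx 11568.0$)
$\frac{Z}{\left(-3732\right) \left(-1118\right)} = \frac{5911347}{511 \left(\left(-3732\right) \left(-1118\right)\right)} = \frac{5911347}{511 \cdot 4172376} = \frac{5911347}{511} \cdot \frac{1}{4172376} = \frac{151573}{54668824}$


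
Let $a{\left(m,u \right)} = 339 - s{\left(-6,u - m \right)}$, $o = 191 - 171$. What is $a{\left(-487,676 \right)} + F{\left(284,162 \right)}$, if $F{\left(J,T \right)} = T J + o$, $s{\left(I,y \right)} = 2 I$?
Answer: $46379$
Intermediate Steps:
$o = 20$ ($o = 191 - 171 = 20$)
$F{\left(J,T \right)} = 20 + J T$ ($F{\left(J,T \right)} = T J + 20 = J T + 20 = 20 + J T$)
$a{\left(m,u \right)} = 351$ ($a{\left(m,u \right)} = 339 - 2 \left(-6\right) = 339 - -12 = 339 + 12 = 351$)
$a{\left(-487,676 \right)} + F{\left(284,162 \right)} = 351 + \left(20 + 284 \cdot 162\right) = 351 + \left(20 + 46008\right) = 351 + 46028 = 46379$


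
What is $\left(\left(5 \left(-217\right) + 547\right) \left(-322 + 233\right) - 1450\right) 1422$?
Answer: $66026304$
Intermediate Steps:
$\left(\left(5 \left(-217\right) + 547\right) \left(-322 + 233\right) - 1450\right) 1422 = \left(\left(-1085 + 547\right) \left(-89\right) - 1450\right) 1422 = \left(\left(-538\right) \left(-89\right) - 1450\right) 1422 = \left(47882 - 1450\right) 1422 = 46432 \cdot 1422 = 66026304$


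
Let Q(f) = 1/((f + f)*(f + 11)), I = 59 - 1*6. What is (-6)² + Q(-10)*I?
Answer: 667/20 ≈ 33.350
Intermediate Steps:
I = 53 (I = 59 - 6 = 53)
Q(f) = 1/(2*f*(11 + f)) (Q(f) = 1/((2*f)*(11 + f)) = 1/(2*f*(11 + f)))
(-6)² + Q(-10)*I = (-6)² + ((½)/(-10*(11 - 10)))*53 = 36 + ((½)*(-⅒)/1)*53 = 36 + ((½)*(-⅒)*1)*53 = 36 - 1/20*53 = 36 - 53/20 = 667/20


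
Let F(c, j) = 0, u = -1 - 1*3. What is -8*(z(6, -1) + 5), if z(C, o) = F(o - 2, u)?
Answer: -40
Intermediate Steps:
u = -4 (u = -1 - 3 = -4)
z(C, o) = 0
-8*(z(6, -1) + 5) = -8*(0 + 5) = -8*5 = -40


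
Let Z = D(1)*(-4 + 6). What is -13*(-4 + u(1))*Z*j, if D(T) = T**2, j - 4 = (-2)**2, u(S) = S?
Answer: 624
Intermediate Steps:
j = 8 (j = 4 + (-2)**2 = 4 + 4 = 8)
Z = 2 (Z = 1**2*(-4 + 6) = 1*2 = 2)
-13*(-4 + u(1))*Z*j = -13*(-4 + 1)*2*8 = -13*(-3*2)*8 = -(-78)*8 = -13*(-48) = 624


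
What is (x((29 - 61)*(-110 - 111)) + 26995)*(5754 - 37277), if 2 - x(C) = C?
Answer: -628095775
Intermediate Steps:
x(C) = 2 - C
(x((29 - 61)*(-110 - 111)) + 26995)*(5754 - 37277) = ((2 - (29 - 61)*(-110 - 111)) + 26995)*(5754 - 37277) = ((2 - (-32)*(-221)) + 26995)*(-31523) = ((2 - 1*7072) + 26995)*(-31523) = ((2 - 7072) + 26995)*(-31523) = (-7070 + 26995)*(-31523) = 19925*(-31523) = -628095775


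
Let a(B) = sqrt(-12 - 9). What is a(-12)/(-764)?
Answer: -I*sqrt(21)/764 ≈ -0.0059981*I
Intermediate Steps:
a(B) = I*sqrt(21) (a(B) = sqrt(-21) = I*sqrt(21))
a(-12)/(-764) = (I*sqrt(21))/(-764) = (I*sqrt(21))*(-1/764) = -I*sqrt(21)/764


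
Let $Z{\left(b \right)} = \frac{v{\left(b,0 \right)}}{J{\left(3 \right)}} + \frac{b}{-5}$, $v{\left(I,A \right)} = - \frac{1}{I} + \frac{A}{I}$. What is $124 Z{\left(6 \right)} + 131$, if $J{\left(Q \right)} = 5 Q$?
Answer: $- \frac{863}{45} \approx -19.178$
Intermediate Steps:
$Z{\left(b \right)} = - \frac{b}{5} - \frac{1}{15 b}$ ($Z{\left(b \right)} = \frac{\frac{1}{b} \left(-1 + 0\right)}{5 \cdot 3} + \frac{b}{-5} = \frac{\frac{1}{b} \left(-1\right)}{15} + b \left(- \frac{1}{5}\right) = - \frac{1}{b} \frac{1}{15} - \frac{b}{5} = - \frac{1}{15 b} - \frac{b}{5} = - \frac{b}{5} - \frac{1}{15 b}$)
$124 Z{\left(6 \right)} + 131 = 124 \left(\left(- \frac{1}{5}\right) 6 - \frac{1}{15 \cdot 6}\right) + 131 = 124 \left(- \frac{6}{5} - \frac{1}{90}\right) + 131 = 124 \left(- \frac{109}{90}\right) + 131 = - \frac{6758}{45} + 131 = - \frac{863}{45}$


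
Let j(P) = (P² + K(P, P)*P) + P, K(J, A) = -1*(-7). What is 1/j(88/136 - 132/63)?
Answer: -127449/1209263 ≈ -0.10539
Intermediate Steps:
K(J, A) = 7
j(P) = P² + 8*P (j(P) = (P² + 7*P) + P = P² + 8*P)
1/j(88/136 - 132/63) = 1/((88/136 - 132/63)*(8 + (88/136 - 132/63))) = 1/((88*(1/136) - 132*1/63)*(8 + (88*(1/136) - 132*1/63))) = 1/((11/17 - 44/21)*(8 + (11/17 - 44/21))) = 1/(-517*(8 - 517/357)/357) = 1/(-517/357*2339/357) = 1/(-1209263/127449) = -127449/1209263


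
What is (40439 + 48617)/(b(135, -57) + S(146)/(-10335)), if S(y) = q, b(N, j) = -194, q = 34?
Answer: -28762305/62657 ≈ -459.04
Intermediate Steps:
S(y) = 34
(40439 + 48617)/(b(135, -57) + S(146)/(-10335)) = (40439 + 48617)/(-194 + 34/(-10335)) = 89056/(-194 + 34*(-1/10335)) = 89056/(-194 - 34/10335) = 89056/(-2005024/10335) = 89056*(-10335/2005024) = -28762305/62657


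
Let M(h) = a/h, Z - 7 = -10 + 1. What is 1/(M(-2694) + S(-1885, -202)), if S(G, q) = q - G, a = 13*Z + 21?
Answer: 2694/4534007 ≈ 0.00059418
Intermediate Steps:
Z = -2 (Z = 7 + (-10 + 1) = 7 - 9 = -2)
a = -5 (a = 13*(-2) + 21 = -26 + 21 = -5)
M(h) = -5/h
1/(M(-2694) + S(-1885, -202)) = 1/(-5/(-2694) + (-202 - 1*(-1885))) = 1/(-5*(-1/2694) + (-202 + 1885)) = 1/(5/2694 + 1683) = 1/(4534007/2694) = 2694/4534007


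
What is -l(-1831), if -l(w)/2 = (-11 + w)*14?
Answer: -51576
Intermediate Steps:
l(w) = 308 - 28*w (l(w) = -2*(-11 + w)*14 = -2*(-154 + 14*w) = 308 - 28*w)
-l(-1831) = -(308 - 28*(-1831)) = -(308 + 51268) = -1*51576 = -51576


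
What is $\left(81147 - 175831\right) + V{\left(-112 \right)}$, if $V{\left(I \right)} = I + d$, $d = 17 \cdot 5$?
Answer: $-94711$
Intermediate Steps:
$d = 85$
$V{\left(I \right)} = 85 + I$ ($V{\left(I \right)} = I + 85 = 85 + I$)
$\left(81147 - 175831\right) + V{\left(-112 \right)} = \left(81147 - 175831\right) + \left(85 - 112\right) = \left(81147 - 175831\right) - 27 = -94684 - 27 = -94711$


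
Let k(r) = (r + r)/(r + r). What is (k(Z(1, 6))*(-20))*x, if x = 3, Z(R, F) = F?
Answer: -60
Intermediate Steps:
k(r) = 1 (k(r) = (2*r)/((2*r)) = (2*r)*(1/(2*r)) = 1)
(k(Z(1, 6))*(-20))*x = (1*(-20))*3 = -20*3 = -60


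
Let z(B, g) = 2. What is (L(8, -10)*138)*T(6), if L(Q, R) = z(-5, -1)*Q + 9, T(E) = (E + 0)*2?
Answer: 41400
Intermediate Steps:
T(E) = 2*E (T(E) = E*2 = 2*E)
L(Q, R) = 9 + 2*Q (L(Q, R) = 2*Q + 9 = 9 + 2*Q)
(L(8, -10)*138)*T(6) = ((9 + 2*8)*138)*(2*6) = ((9 + 16)*138)*12 = (25*138)*12 = 3450*12 = 41400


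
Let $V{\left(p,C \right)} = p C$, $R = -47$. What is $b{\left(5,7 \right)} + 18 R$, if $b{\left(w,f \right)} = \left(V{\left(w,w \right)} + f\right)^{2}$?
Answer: $178$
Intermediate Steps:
$V{\left(p,C \right)} = C p$
$b{\left(w,f \right)} = \left(f + w^{2}\right)^{2}$ ($b{\left(w,f \right)} = \left(w w + f\right)^{2} = \left(w^{2} + f\right)^{2} = \left(f + w^{2}\right)^{2}$)
$b{\left(5,7 \right)} + 18 R = \left(7 + 5^{2}\right)^{2} + 18 \left(-47\right) = \left(7 + 25\right)^{2} - 846 = 32^{2} - 846 = 1024 - 846 = 178$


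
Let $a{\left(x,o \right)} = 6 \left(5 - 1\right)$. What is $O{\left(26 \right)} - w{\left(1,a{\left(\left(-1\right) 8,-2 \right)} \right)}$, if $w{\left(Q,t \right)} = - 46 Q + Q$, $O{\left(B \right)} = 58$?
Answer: $103$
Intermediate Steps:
$a{\left(x,o \right)} = 24$ ($a{\left(x,o \right)} = 6 \cdot 4 = 24$)
$w{\left(Q,t \right)} = - 45 Q$
$O{\left(26 \right)} - w{\left(1,a{\left(\left(-1\right) 8,-2 \right)} \right)} = 58 - \left(-45\right) 1 = 58 - -45 = 58 + 45 = 103$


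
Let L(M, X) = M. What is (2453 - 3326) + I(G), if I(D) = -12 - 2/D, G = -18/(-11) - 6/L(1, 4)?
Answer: -21229/24 ≈ -884.54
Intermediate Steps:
G = -48/11 (G = -18/(-11) - 6/1 = -18*(-1/11) - 6*1 = 18/11 - 6 = -48/11 ≈ -4.3636)
I(D) = -12 - 2/D
(2453 - 3326) + I(G) = (2453 - 3326) + (-12 - 2/(-48/11)) = -873 + (-12 - 2*(-11/48)) = -873 + (-12 + 11/24) = -873 - 277/24 = -21229/24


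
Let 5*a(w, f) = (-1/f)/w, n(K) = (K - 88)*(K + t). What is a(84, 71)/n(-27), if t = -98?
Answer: -1/428662500 ≈ -2.3328e-9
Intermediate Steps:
n(K) = (-98 + K)*(-88 + K) (n(K) = (K - 88)*(K - 98) = (-88 + K)*(-98 + K) = (-98 + K)*(-88 + K))
a(w, f) = -1/(5*f*w) (a(w, f) = ((-1/f)/w)/5 = (-1/(f*w))/5 = -1/(5*f*w))
a(84, 71)/n(-27) = (-1/5/(71*84))/(8624 + (-27)**2 - 186*(-27)) = (-1/5*1/71*1/84)/(8624 + 729 + 5022) = -1/29820/14375 = -1/29820*1/14375 = -1/428662500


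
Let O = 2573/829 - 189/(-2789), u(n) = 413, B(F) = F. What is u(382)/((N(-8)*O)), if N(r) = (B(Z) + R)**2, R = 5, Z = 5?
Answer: 954889453/733277800 ≈ 1.3022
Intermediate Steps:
O = 7332778/2312081 (O = 2573*(1/829) - 189*(-1/2789) = 2573/829 + 189/2789 = 7332778/2312081 ≈ 3.1715)
N(r) = 100 (N(r) = (5 + 5)**2 = 10**2 = 100)
u(382)/((N(-8)*O)) = 413/((100*(7332778/2312081))) = 413/(733277800/2312081) = 413*(2312081/733277800) = 954889453/733277800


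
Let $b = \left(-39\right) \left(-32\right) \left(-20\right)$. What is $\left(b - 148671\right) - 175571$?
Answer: $-349202$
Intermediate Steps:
$b = -24960$ ($b = 1248 \left(-20\right) = -24960$)
$\left(b - 148671\right) - 175571 = \left(-24960 - 148671\right) - 175571 = -173631 - 175571 = -349202$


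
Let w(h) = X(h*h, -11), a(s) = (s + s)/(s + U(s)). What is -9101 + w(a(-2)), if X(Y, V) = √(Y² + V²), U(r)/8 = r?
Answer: -9101 + √793897/81 ≈ -9090.0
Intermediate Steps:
U(r) = 8*r
a(s) = 2/9 (a(s) = (s + s)/(s + 8*s) = (2*s)/((9*s)) = (2*s)*(1/(9*s)) = 2/9)
X(Y, V) = √(V² + Y²)
w(h) = √(121 + h⁴) (w(h) = √((-11)² + (h*h)²) = √(121 + (h²)²) = √(121 + h⁴))
-9101 + w(a(-2)) = -9101 + √(121 + (2/9)⁴) = -9101 + √(121 + 16/6561) = -9101 + √(793897/6561) = -9101 + √793897/81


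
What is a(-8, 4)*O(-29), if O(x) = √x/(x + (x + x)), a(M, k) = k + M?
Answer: 4*I*√29/87 ≈ 0.24759*I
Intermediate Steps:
a(M, k) = M + k
O(x) = 1/(3*√x) (O(x) = √x/(x + 2*x) = √x/((3*x)) = (1/(3*x))*√x = 1/(3*√x))
a(-8, 4)*O(-29) = (-8 + 4)*(1/(3*√(-29))) = -4*(-I*√29/29)/3 = -(-4)*I*√29/87 = 4*I*√29/87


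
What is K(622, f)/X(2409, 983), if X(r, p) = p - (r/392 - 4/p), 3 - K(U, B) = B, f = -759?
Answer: 293626032/376418809 ≈ 0.78005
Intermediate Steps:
K(U, B) = 3 - B
X(r, p) = p + 4/p - r/392 (X(r, p) = p - (r*(1/392) - 4/p) = p - (r/392 - 4/p) = p - (-4/p + r/392) = p + (4/p - r/392) = p + 4/p - r/392)
K(622, f)/X(2409, 983) = (3 - 1*(-759))/(983 + 4/983 - 1/392*2409) = (3 + 759)/(983 + 4*(1/983) - 2409/392) = 762/(983 + 4/983 - 2409/392) = 762/(376418809/385336) = 762*(385336/376418809) = 293626032/376418809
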